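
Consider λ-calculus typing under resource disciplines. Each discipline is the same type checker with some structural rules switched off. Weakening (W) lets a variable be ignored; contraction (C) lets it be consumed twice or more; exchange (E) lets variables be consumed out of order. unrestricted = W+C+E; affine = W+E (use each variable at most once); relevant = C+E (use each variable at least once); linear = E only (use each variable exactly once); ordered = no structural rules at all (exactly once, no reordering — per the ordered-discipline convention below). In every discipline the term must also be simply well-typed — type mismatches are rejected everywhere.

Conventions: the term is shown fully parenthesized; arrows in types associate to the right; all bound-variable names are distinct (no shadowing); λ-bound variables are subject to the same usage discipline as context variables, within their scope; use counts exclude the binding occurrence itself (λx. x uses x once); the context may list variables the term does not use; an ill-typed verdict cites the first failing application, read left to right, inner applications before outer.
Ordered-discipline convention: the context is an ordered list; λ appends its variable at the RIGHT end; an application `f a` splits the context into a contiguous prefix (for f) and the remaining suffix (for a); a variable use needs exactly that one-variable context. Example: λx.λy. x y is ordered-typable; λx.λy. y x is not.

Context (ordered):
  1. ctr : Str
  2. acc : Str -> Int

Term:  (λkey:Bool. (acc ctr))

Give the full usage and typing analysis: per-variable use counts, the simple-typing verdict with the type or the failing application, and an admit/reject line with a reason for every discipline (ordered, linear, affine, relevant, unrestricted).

use counts: ctr: 1, acc: 1, key (bound): 0
left-to-right use order: acc, ctr
typing: ✓ — Bool -> Int
ordered: ✗ — unused: key — weakening required
linear: ✗ — unused: key — weakening required
affine: ✓ — no duplicate uses among ctr, acc, key
relevant: ✗ — unused: key — weakening required
unrestricted: ✓ — simply typable at Bool -> Int; W, C, E all held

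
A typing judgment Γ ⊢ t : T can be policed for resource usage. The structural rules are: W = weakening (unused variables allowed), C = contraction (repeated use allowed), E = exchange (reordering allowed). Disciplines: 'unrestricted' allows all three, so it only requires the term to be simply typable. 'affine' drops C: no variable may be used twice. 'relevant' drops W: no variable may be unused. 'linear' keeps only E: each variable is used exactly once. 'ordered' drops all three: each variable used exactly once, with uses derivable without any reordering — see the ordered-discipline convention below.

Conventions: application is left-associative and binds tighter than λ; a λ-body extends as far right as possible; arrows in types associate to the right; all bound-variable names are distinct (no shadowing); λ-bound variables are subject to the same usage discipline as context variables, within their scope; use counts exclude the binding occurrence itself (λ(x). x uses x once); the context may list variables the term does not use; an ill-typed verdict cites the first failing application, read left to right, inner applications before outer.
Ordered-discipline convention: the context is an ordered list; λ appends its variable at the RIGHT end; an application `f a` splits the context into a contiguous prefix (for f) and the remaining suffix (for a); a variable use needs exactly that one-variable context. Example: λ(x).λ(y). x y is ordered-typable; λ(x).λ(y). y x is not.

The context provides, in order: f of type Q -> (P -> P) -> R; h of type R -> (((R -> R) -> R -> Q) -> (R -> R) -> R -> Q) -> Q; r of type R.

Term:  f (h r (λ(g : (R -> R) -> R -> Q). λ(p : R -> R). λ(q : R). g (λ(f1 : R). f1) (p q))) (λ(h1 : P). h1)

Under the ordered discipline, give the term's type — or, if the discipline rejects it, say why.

term : R
variable uses: f: 1×; h: 1×; r: 1×; g (λ-bound): 1×; p (λ-bound): 1×; q (λ-bound): 1×; f1 (λ-bound): 1×; h1 (λ-bound): 1×
order of uses: f, h, r, g, f1, p, q, h1
typing: the term checks, with type R
per-discipline verdicts: ordered ✓; linear ✓; affine ✓; relevant ✓; unrestricted ✓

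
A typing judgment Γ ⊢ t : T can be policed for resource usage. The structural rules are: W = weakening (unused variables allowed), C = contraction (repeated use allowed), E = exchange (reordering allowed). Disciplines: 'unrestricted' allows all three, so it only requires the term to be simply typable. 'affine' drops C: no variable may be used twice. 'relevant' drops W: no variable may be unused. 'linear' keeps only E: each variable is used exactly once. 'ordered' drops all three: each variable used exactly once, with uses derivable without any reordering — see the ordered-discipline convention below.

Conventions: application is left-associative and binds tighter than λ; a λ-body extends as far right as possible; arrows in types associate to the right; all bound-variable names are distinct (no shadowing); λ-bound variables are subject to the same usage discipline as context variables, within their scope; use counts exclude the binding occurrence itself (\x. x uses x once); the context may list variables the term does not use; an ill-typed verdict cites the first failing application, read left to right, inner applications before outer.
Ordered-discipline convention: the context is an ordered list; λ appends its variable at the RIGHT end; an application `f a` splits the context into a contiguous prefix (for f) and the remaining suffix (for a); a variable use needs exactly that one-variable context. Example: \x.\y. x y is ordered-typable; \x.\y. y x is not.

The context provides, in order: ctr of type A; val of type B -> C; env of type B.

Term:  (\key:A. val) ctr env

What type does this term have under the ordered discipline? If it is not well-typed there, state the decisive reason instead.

not well-typed under ordered — unused: key — weakening required
use counts: ctr: 1, val: 1, env: 1, key (bound): 0
order of uses: val, ctr, env
typing: the term checks, with type C
summary: ordered ✗ | linear ✗ | affine ✓ | relevant ✗ | unrestricted ✓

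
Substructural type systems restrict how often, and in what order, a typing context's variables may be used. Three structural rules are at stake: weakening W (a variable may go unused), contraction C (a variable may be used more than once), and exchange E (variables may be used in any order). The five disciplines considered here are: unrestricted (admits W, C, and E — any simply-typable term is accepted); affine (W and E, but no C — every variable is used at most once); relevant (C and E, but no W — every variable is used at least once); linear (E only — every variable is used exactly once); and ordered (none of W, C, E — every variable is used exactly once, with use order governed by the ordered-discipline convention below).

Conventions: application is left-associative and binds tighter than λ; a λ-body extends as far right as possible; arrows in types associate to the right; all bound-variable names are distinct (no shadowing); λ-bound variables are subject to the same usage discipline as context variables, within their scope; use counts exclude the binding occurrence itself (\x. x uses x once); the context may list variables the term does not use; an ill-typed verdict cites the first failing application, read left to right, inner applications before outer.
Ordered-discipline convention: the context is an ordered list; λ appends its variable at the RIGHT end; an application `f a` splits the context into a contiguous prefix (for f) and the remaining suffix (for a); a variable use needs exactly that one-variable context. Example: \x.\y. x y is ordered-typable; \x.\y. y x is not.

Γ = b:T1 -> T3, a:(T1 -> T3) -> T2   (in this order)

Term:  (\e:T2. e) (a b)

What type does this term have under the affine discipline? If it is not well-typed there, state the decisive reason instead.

term : T2
usage: b ×1, a ×1, e (bound) ×1
left-to-right use order: e, a, b
typing: ✓ — T2
summary: ordered ✗, linear ✓, affine ✓, relevant ✓, unrestricted ✓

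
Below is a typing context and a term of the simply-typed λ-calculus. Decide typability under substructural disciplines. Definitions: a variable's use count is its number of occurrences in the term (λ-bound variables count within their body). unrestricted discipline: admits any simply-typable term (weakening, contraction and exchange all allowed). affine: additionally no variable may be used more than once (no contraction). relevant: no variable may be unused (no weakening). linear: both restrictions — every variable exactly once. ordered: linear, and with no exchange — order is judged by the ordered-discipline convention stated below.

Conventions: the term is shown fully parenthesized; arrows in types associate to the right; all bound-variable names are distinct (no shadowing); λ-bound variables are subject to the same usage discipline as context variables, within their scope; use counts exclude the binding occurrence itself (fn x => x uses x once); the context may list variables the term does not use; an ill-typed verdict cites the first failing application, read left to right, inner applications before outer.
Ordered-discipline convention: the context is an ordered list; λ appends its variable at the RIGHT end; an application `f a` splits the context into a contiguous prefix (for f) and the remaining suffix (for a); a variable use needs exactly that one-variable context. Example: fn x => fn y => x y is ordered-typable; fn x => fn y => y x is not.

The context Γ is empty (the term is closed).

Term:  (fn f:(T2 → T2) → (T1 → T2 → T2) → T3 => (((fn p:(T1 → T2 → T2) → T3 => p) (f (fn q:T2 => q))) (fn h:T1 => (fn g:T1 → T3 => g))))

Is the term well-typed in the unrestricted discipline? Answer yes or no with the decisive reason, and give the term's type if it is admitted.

no — not simply typable
usage: f (bound): 1×, p (bound): 1×, q (bound): 1×, h (bound): 0×, g (bound): 1×
left-to-right use order: p, f, q, g
typing: ill-typed: argument of type T1 → (T1 → T3) → T1 → T3 where T1 → T2 → T2 is required
summary: ordered ✗, linear ✗, affine ✗, relevant ✗, unrestricted ✗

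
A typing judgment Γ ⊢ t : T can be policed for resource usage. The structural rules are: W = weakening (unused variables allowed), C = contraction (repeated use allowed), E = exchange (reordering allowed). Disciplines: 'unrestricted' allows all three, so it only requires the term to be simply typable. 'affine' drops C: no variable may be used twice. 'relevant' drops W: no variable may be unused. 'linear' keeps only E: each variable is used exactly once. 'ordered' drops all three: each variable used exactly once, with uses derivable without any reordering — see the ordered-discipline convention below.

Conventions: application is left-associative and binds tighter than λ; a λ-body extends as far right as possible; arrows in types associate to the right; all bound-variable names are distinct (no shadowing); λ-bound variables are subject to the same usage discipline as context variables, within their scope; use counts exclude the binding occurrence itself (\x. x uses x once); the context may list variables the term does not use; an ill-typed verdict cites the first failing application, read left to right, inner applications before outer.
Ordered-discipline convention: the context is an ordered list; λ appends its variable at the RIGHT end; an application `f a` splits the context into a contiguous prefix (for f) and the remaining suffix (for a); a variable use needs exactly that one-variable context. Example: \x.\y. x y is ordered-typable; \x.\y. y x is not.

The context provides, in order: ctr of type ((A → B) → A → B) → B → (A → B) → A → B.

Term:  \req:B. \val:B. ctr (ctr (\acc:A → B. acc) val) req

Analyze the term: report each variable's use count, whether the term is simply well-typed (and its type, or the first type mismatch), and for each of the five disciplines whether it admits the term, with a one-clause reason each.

counts: ctr=2; req (bound)=1; val (bound)=1; acc (bound)=1
uses in reading order: ctr, ctr, acc, val, req
typing: ✓ — B → B → (A → B) → A → B
ordered: ✗, ctr ×2 used more than once (contraction)
linear: ✗, ctr ×2 used more than once (contraction)
affine: ✗, ctr ×2 used more than once (contraction)
relevant: ✓, none of ctr, req, val, acc goes unused
unrestricted: ✓, type-checks (B → B → (A → B) → A → B) and nothing is barred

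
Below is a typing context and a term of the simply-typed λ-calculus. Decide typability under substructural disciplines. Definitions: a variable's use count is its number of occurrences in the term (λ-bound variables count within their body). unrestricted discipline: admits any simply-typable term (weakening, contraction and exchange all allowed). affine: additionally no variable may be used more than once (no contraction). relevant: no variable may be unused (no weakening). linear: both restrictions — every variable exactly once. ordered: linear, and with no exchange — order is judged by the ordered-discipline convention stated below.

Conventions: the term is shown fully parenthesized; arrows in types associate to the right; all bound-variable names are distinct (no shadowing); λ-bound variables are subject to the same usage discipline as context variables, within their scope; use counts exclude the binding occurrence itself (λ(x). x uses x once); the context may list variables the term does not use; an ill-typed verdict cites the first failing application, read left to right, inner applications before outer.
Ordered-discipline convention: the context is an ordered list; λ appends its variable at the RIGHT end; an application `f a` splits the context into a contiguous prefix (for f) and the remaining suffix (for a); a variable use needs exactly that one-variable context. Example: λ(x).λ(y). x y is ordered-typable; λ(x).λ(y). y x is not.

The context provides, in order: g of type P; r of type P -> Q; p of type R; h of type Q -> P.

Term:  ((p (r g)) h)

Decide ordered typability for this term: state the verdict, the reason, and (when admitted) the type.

no — fails simple typing
usage: g: 1; r: 1; p: 1; h: 1
order of uses: p, r, g, h
typing: ill-typed: non-arrow in function slot: R
across the five disciplines: ordered ✗; linear ✗; affine ✗; relevant ✗; unrestricted ✗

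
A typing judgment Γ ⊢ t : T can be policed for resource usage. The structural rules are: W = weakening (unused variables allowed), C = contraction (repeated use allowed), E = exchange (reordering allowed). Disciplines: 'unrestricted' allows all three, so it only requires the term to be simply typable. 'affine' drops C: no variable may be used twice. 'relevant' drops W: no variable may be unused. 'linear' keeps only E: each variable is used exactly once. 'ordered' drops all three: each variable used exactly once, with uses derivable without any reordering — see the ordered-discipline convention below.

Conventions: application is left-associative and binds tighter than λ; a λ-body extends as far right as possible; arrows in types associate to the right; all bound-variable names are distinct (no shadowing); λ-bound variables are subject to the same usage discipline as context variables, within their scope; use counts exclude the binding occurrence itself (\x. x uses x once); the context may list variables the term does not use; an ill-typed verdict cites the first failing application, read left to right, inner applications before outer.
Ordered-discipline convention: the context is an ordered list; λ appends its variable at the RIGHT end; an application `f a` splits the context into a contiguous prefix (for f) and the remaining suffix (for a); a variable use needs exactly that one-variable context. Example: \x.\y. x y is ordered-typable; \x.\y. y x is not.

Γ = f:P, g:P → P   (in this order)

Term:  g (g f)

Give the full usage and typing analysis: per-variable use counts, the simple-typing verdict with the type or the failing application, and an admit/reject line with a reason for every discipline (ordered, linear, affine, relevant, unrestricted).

variable uses: f: 1×; g: 2×
use order (left to right): g, g, f
typing: ✓ — P
ordered: ✗, uses contraction: g ×2
linear: ✗, uses contraction: g ×2
affine: ✗, uses contraction: g ×2
relevant: ✓, at least one use each (f, g)
unrestricted: ✓, well-typed at P; no restrictions here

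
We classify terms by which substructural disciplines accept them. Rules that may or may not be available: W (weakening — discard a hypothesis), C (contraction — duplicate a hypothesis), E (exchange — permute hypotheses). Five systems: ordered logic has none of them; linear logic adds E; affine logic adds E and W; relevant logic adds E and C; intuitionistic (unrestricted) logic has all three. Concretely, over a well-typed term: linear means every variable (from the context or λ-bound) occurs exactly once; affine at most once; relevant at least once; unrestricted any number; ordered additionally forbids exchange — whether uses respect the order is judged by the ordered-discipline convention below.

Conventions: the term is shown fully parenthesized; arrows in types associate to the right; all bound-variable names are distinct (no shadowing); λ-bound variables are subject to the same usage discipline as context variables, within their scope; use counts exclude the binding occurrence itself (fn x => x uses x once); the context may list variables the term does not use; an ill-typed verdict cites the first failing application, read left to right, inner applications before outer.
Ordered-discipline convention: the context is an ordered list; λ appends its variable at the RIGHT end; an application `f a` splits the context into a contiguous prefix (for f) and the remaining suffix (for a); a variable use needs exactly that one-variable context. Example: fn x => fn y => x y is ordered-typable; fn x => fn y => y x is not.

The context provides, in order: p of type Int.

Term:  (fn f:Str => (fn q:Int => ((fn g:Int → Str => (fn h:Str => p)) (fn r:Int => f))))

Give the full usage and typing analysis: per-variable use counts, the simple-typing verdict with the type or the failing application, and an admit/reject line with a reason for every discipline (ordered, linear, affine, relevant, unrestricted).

variable uses: p: 1; f (bound): 1; q (bound): 0; g (bound): 0; h (bound): 0; r (bound): 0
uses in reading order: p, f
typing: well-typed — term : Str → Int → Str → Int
ordered ✗ (unused: q, g, h, r — weakening required)
linear ✗ (unused: q, g, h, r — weakening required)
affine ✓ (p, f, q, g, h, r: no repeats, contraction unneeded)
relevant ✗ (unused: q, g, h, r — weakening required)
unrestricted ✓ (well-typed at Str → Int → Str → Int; no restrictions here)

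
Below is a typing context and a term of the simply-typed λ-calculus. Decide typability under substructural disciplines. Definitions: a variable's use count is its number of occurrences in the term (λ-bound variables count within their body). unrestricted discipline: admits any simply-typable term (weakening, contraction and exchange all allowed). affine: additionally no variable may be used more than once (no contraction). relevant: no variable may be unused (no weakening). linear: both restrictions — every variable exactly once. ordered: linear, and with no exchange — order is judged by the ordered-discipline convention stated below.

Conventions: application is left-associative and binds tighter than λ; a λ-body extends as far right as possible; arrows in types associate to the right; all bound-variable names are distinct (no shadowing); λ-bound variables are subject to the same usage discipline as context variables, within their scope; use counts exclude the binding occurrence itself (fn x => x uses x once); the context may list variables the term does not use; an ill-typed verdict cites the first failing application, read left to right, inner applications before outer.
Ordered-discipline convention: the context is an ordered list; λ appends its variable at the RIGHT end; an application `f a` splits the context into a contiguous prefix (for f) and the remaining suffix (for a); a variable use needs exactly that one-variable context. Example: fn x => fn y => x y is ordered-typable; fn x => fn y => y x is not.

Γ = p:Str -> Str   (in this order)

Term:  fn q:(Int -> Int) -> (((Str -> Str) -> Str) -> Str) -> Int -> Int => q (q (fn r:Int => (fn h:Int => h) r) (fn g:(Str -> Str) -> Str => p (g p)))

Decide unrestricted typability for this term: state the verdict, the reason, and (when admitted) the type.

yes — well-typed at ((Int -> Int) -> (((Str -> Str) -> Str) -> Str) -> Int -> Int) -> (((Str -> Str) -> Str) -> Str) -> Int -> Int; no restrictions here; term : ((Int -> Int) -> (((Str -> Str) -> Str) -> Str) -> Int -> Int) -> (((Str -> Str) -> Str) -> Str) -> Int -> Int
usage: p: 2, q [bound]: 2, r [bound]: 1, h [bound]: 1, g [bound]: 1
uses in reading order: q, q, h, r, p, g, p
typing: well-typed at ((Int -> Int) -> (((Str -> Str) -> Str) -> Str) -> Int -> Int) -> (((Str -> Str) -> Str) -> Str) -> Int -> Int
all disciplines: ordered ✗ | linear ✗ | affine ✗ | relevant ✓ | unrestricted ✓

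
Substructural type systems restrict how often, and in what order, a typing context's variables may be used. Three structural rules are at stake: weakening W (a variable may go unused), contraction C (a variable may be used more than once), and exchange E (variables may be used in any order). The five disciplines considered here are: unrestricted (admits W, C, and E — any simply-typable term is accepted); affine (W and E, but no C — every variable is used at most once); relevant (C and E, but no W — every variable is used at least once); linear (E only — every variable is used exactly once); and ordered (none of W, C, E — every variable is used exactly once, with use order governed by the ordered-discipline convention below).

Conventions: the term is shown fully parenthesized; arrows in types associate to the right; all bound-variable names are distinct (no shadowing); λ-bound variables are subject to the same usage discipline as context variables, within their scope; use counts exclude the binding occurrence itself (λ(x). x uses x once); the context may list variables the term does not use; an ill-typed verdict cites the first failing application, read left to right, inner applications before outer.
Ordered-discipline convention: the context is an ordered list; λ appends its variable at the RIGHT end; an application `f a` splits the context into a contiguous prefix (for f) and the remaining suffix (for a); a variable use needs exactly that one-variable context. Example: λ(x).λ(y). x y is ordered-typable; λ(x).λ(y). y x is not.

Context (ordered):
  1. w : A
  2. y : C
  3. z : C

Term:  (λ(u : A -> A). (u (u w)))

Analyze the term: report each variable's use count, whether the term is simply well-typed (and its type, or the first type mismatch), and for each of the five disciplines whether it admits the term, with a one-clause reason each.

variable uses: w=1; y=0; z=0; u (bound)=2
order of uses: u, u, w
typing: well-typed — term : (A -> A) -> A
ordered: ✗, needs contraction — u ×2; y, z left unused
linear: ✗, needs contraction — u ×2; y, z left unused
affine: ✗, needs contraction — u ×2
relevant: ✗, y, z left unused
unrestricted: ✓, simply typable at (A -> A) -> A; W, C, E all held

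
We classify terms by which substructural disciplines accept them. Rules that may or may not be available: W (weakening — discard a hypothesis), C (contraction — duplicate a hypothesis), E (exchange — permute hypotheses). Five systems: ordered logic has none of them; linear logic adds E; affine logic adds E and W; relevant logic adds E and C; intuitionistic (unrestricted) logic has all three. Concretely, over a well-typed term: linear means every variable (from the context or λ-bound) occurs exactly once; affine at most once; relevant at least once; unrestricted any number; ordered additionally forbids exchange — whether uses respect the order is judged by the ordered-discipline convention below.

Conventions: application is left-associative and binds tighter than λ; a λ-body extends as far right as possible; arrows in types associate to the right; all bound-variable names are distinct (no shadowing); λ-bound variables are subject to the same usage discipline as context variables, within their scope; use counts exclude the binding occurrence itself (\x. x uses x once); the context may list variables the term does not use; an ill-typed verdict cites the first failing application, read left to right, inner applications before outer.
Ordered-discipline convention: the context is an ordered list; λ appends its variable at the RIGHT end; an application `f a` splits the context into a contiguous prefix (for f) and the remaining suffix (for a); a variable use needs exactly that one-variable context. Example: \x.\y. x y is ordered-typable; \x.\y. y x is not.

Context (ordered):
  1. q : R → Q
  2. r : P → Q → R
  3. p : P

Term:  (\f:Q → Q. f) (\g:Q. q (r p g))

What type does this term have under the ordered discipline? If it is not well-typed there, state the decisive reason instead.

term : Q → Q
variable uses: q: 1, r: 1, p: 1, f [bound]: 1, g [bound]: 1
left-to-right use order: f, q, r, p, g
typing: ✓ — Q → Q
summary: ordered ✓ | linear ✓ | affine ✓ | relevant ✓ | unrestricted ✓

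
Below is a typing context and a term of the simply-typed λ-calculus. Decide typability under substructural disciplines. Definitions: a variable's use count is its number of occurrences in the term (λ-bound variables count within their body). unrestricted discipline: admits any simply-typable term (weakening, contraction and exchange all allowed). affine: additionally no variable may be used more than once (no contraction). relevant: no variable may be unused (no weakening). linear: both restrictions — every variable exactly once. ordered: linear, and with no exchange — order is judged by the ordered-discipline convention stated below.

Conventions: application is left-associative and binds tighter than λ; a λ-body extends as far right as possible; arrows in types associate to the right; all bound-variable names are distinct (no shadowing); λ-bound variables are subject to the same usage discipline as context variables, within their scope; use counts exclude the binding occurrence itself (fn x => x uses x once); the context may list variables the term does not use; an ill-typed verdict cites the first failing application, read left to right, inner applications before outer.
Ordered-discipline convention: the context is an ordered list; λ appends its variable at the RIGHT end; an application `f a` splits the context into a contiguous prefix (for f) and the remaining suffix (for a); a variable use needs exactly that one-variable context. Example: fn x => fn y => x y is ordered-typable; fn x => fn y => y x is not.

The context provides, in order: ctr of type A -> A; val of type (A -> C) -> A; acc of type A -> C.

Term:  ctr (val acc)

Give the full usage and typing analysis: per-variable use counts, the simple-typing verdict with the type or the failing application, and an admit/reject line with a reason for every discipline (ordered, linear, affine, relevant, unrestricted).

use counts: ctr=1, val=1, acc=1
use order (left to right): ctr, val, acc
typing: well-typed at A
ordered ✓ (ctr, val, acc: once each, no exchange needed)
linear ✓ (ctr, val, acc: one use apiece)
affine ✓ (at most one use each (ctr, val, acc))
relevant ✓ (ctr, val, acc: all used, weakening unneeded)
unrestricted ✓ (type-checks (A) and nothing is barred)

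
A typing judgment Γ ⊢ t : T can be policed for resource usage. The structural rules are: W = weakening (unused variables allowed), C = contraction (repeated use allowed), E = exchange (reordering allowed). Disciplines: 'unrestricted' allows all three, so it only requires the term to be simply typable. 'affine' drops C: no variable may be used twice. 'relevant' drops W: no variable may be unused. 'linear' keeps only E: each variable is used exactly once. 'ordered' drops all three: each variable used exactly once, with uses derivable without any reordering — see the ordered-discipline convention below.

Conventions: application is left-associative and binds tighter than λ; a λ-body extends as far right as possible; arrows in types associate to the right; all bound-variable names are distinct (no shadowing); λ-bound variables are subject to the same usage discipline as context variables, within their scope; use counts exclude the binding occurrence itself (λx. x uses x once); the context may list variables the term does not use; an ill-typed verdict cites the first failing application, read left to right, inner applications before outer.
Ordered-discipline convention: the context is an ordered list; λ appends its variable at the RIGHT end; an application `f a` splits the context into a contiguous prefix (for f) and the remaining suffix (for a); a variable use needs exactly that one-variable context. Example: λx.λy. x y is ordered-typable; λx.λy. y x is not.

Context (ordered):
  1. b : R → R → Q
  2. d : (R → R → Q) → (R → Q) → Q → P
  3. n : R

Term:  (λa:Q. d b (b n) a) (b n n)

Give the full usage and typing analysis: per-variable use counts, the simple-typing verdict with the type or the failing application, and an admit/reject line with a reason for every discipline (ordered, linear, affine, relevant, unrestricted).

counts: b: 3×, d: 1×, n: 3×, a (λ-bound): 1×
order of uses: d, b, b, n, a, b, n, n
typing: well-typed at P
ordered: ✗ — uses contraction: b ×3, n ×3
linear: ✗ — uses contraction: b ×3, n ×3
affine: ✗ — uses contraction: b ×3, n ×3
relevant: ✓ — at least one use each (b, d, n, a)
unrestricted: ✓ — typability at P is all that's needed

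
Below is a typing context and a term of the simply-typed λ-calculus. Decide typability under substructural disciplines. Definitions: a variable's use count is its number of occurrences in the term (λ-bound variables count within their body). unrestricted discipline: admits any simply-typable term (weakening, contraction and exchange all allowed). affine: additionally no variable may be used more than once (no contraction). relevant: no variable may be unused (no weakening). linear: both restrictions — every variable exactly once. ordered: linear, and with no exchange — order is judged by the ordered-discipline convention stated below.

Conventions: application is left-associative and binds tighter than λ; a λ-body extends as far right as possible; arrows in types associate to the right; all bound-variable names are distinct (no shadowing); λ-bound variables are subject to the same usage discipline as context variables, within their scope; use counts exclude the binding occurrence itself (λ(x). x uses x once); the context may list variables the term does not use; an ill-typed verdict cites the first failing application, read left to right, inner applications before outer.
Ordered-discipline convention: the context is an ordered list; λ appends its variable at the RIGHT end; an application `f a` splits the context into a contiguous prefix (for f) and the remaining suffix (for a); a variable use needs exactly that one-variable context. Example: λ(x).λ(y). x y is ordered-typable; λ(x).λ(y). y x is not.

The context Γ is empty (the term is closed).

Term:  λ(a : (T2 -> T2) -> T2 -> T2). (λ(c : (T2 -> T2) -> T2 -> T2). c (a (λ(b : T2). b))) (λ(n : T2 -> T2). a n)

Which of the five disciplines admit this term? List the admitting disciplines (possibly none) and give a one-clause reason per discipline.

admitting disciplines: relevant, unrestricted
variable uses: a (bound)=2, c (bound)=1, b (bound)=1, n (bound)=1
use order (left to right): c, a, b, a, n
typing: the term checks, with type ((T2 -> T2) -> T2 -> T2) -> T2 -> T2
ordered: ✗, repeated use of a ×2
linear: ✗, repeated use of a ×2
affine: ✗, repeated use of a ×2
relevant: ✓, a, c, b, n: all used, weakening unneeded
unrestricted: ✓, type-checks (((T2 -> T2) -> T2 -> T2) -> T2 -> T2) and nothing is barred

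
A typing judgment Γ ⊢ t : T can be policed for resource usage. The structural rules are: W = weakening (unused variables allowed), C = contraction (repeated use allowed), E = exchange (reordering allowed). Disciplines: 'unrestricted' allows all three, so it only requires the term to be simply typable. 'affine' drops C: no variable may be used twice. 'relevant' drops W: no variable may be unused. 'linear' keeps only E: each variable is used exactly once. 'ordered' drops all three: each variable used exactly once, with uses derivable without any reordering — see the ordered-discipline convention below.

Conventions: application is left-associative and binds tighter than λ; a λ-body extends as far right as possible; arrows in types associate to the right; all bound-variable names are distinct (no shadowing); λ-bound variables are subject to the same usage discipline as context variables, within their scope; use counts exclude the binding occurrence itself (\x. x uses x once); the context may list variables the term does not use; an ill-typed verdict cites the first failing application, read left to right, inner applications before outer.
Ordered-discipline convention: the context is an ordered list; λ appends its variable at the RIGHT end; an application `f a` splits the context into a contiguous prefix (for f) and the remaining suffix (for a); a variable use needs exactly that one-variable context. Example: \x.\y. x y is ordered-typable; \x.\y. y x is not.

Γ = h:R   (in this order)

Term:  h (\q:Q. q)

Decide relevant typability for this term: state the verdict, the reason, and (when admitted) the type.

no — not simply typable
counts: h: 1, q (bound): 1
use order (left to right): h, q
typing: ill-typed: applying a non-function (R)
summary: ordered ✗ | linear ✗ | affine ✗ | relevant ✗ | unrestricted ✗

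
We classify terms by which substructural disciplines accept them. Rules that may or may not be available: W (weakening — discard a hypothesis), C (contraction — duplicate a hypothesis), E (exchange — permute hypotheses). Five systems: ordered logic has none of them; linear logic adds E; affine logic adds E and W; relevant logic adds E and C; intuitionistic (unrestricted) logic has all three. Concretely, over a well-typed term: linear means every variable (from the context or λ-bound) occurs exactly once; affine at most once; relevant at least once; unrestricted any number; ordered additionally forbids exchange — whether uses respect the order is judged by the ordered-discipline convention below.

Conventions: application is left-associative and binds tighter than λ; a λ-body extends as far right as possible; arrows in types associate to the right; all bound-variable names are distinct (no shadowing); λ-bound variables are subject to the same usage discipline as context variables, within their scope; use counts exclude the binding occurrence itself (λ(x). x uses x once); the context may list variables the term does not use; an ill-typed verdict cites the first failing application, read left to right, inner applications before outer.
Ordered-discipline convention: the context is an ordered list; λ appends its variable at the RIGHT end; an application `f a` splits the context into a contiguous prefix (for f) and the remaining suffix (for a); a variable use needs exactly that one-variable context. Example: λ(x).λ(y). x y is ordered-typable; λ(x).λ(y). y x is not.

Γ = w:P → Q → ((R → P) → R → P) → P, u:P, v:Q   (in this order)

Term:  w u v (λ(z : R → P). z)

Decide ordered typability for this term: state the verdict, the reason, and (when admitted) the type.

yes — w, u, v, z: once each, no exchange needed; term : P
usage: w: 1; u: 1; v: 1; z (λ-bound): 1
order of uses: w, u, v, z
typing: well-typed at P
all disciplines: ordered ✓ · linear ✓ · affine ✓ · relevant ✓ · unrestricted ✓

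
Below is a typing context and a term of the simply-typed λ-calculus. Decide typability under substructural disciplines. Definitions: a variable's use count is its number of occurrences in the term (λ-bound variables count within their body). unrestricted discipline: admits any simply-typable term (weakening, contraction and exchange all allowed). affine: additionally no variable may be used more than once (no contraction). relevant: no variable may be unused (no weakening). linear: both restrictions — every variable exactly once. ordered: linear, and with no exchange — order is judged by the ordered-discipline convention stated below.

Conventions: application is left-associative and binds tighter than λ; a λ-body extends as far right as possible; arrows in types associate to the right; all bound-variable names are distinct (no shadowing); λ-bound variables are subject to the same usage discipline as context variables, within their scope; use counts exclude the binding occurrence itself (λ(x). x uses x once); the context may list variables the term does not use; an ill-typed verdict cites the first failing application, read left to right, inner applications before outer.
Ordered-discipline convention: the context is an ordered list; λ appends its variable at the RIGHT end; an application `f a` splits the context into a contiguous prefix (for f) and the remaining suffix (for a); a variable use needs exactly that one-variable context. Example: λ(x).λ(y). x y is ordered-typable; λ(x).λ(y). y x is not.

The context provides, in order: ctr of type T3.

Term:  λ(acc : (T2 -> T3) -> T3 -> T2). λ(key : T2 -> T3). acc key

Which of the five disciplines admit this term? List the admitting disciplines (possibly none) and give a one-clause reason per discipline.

accepted by: affine, unrestricted
use counts: ctr: 0; acc (λ-bound): 1; key (λ-bound): 1
uses in reading order: acc, key
typing: the term checks, with type ((T2 -> T3) -> T3 -> T2) -> (T2 -> T3) -> T3 -> T2
ordered: ✗ — needs weakening: ctr unused
linear: ✗ — needs weakening: ctr unused
affine: ✓ — at most one use each (ctr, acc, key)
relevant: ✗ — needs weakening: ctr unused
unrestricted: ✓ — simply typable at ((T2 -> T3) -> T3 -> T2) -> (T2 -> T3) -> T3 -> T2; W, C, E all held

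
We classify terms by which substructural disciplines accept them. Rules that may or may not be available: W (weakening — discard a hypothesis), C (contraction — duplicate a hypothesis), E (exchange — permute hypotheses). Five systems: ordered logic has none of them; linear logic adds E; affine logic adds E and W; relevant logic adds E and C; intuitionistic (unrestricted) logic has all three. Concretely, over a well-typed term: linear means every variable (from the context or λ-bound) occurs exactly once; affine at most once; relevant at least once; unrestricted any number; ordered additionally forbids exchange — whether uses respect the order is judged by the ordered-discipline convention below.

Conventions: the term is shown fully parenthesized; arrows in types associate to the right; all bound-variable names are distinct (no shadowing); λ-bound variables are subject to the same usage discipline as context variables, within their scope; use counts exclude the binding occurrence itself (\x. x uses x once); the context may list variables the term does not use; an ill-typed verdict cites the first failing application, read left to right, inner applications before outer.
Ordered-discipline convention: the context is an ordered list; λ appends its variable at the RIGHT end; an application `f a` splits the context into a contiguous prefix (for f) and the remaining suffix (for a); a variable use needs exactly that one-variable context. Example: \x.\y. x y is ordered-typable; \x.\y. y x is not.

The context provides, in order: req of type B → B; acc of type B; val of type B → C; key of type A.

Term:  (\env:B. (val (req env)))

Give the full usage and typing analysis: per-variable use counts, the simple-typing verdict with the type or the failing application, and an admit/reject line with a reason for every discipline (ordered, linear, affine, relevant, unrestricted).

counts: req ×1, acc ×0, val ×1, key ×0, env (λ-bound) ×1
left-to-right use order: val, req, env
typing: well-typed at B → C
ordered: ✗, needs weakening: acc, key unused
linear: ✗, needs weakening: acc, key unused
affine: ✓, at most one use each (req, acc, val, key, env)
relevant: ✗, needs weakening: acc, key unused
unrestricted: ✓, type-checks (B → C) and nothing is barred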